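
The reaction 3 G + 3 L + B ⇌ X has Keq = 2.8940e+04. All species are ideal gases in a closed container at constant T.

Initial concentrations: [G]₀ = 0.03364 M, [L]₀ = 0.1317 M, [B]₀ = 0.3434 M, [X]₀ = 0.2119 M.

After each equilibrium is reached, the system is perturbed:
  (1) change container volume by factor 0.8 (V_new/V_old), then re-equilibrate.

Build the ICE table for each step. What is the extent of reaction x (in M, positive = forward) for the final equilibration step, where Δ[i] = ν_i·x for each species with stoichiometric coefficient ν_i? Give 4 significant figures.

Q₀ = 7.0959e+06 vs Keq = 2.8940e+04 ⇒ Q>K, reverse
Step 1:
                    G           L           B           X
  I           0.03364      0.1317      0.3434      0.2119
  C            0.0851      0.0851     0.02837    -0.02837
  E            0.1187      0.2168      0.3718      0.1835
  solve Keq expr → x = -0.02837; check Q = 2.8940e+04
Then change container volume by factor 0.8 (V_new/V_old).
Step 2:
                    G           L           B           X
  I            0.1484       0.271      0.4647      0.2294
  C          -0.03602    -0.03602    -0.01201     0.01201
  E            0.1124       0.235      0.4527      0.2414
  solve Keq expr → x = 0.01201; check Q = 2.8940e+04

x = 0.01201 M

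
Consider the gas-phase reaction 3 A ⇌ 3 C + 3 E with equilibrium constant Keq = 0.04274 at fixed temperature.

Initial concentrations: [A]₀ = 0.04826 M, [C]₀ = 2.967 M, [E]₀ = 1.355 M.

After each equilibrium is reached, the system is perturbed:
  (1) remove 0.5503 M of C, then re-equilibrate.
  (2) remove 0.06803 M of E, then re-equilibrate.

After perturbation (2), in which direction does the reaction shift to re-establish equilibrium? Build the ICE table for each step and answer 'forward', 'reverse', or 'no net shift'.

Q₀ = 5.7811e+05 vs Keq = 0.04274 ⇒ Q>K, reverse
Step 1:
                    A           C           E
  I           0.04826       2.967       1.355
  C             1.131      -1.131      -1.131
  E             1.179       1.836      0.2244
  solve Keq expr → x = -0.3769; check Q = 0.04274
Then remove 0.5503 M of C.
Step 2:
                    A           C           E
  I             1.179       1.286      0.2244
  C          -0.06418     0.06418     0.06418
  E             1.115        1.35      0.2886
  solve Keq expr → x = 0.02139; check Q = 0.04274
Then remove 0.06803 M of E.
Step 3:
                    A           C           E
  I             1.115        1.35      0.2206
  C           -0.0467      0.0467      0.0467
  E             1.068       1.397      0.2673
  solve Keq expr → x = 0.01557; check Q = 0.04274

Direction: forward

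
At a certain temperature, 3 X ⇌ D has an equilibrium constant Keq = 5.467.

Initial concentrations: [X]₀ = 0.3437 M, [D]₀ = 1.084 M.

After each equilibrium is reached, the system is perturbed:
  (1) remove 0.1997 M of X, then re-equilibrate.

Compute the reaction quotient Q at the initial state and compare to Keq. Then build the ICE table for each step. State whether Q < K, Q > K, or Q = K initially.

Q₀ = 26.7; Q > K (proceeds reverse)

Q₀ = 26.7 vs Keq = 5.467 ⇒ Q>K, reverse
Step 1:
                   X          D
  Initial     0.3437      1.084
  Change      0.2256    -0.0752
  Equil       0.5693      1.009
  solve Keq expr → x = -0.0752; check Q = 5.467
Then remove 0.1997 M of X.
Step 2:
                   X          D
  Initial     0.3696      1.009
  Change      0.1877   -0.06256
  Equil       0.5573     0.9462
  solve Keq expr → x = -0.06256; check Q = 5.467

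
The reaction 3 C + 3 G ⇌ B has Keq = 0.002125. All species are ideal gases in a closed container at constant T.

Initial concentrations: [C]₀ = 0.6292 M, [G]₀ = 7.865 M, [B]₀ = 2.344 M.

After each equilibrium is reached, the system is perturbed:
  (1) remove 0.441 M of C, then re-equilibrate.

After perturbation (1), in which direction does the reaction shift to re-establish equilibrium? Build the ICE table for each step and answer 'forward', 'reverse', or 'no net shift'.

Q₀ = 0.01934 vs Keq = 0.002125 ⇒ Q>K, reverse
Step 1:
                  C         G         B
  I          0.6292     7.865     2.344
  C          0.5631    0.5631   -0.1877
  E           1.192     8.428     2.156
  solve Keq expr → x = -0.1877; check Q = 0.002125
Then remove 0.441 M of C.
Step 2:
                  C         G         B
  I          0.7513     8.428     2.156
  C          0.3689    0.3689    -0.123
  E            1.12     8.797     2.033
  solve Keq expr → x = -0.123; check Q = 0.002125

Direction: reverse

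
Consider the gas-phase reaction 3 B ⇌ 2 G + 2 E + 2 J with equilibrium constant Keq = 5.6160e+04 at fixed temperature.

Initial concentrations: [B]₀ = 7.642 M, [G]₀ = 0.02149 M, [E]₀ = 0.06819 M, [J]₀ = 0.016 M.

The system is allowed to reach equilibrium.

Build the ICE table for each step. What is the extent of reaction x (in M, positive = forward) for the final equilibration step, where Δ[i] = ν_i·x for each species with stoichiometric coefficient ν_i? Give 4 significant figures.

Q₀ = 1.2318e-12 vs Keq = 5.6160e+04 ⇒ Q<K, forward
Step 1:
                  B         G         E         J
  Initial     7.642   0.02149   0.06819     0.016
  Change     -7.056     4.704     4.704     4.704
  Equil      0.5864     4.725     4.772      4.72
  solve Keq expr → x = 2.352; check Q = 5.6160e+04

x = 2.352 M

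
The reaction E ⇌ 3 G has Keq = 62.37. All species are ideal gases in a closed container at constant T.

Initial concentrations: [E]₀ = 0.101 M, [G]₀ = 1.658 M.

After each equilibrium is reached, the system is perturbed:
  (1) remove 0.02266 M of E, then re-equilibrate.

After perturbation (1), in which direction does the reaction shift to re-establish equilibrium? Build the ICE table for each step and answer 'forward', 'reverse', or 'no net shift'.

Direction: reverse

Q₀ = 45.13 vs Keq = 62.37 ⇒ Q<K, forward
Step 1:
                    E           G
  I             0.101       1.658
  C          -0.01979     0.05937
  E           0.08121       1.717
  solve Keq expr → x = 0.01979; check Q = 62.37
Then remove 0.02266 M of E.
Step 2:
                    E           G
  I           0.05855       1.717
  C           0.01603    -0.04808
  E           0.07458       1.669
  solve Keq expr → x = -0.01603; check Q = 62.37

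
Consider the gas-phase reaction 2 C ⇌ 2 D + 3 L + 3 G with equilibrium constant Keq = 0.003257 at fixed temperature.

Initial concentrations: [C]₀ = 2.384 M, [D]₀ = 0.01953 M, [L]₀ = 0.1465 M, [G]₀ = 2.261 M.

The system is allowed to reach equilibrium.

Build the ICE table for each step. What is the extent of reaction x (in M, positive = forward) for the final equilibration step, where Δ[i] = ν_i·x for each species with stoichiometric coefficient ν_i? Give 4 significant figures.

Q₀ = 2.4390e-06 vs Keq = 0.003257 ⇒ Q<K, forward
Step 1:
                    C           D           L           G
  Initial       2.384     0.01953      0.1465       2.261
  Change      -0.1379      0.1379      0.2068      0.2068
  Equil         2.246      0.1574      0.3533       2.468
  solve Keq expr → x = 0.06895; check Q = 0.003257

x = 0.06895 M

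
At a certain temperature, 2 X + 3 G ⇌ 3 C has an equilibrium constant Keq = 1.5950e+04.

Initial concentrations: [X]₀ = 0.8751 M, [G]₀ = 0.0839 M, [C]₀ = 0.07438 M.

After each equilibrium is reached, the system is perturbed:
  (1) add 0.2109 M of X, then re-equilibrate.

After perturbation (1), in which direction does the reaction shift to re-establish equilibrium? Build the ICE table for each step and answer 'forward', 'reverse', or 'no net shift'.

Q₀ = 0.9098 vs Keq = 1.5950e+04 ⇒ Q<K, forward
Step 1:
                    X           G           C
  init         0.8751      0.0839     0.07438
  Δ          -0.05137    -0.07705     0.07705
  eq           0.8237    0.006846      0.1514
  solve Keq expr → x = 0.02568; check Q = 1.5950e+04
Then add 0.2109 M of X.
Step 2:
                    X           G           C
  init          1.035    0.006846      0.1514
  Δ       -6.1791e-04 -9.2686e-04  9.2686e-04
  eq            1.034    0.005919      0.1524
  solve Keq expr → x = 3.0895e-04; check Q = 1.5950e+04

Direction: forward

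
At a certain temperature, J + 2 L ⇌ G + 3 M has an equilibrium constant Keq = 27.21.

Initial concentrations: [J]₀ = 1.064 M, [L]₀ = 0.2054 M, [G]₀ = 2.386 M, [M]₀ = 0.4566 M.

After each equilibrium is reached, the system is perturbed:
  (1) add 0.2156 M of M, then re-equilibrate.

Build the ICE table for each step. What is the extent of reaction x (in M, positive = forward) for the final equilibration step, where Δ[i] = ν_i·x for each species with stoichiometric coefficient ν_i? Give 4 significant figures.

x = -0.02401 M

Q₀ = 5.06 vs Keq = 27.21 ⇒ Q<K, forward
Step 1:
                    J           L           G           M
  init          1.064      0.2054       2.386      0.4566
  Δ          -0.03877    -0.07755     0.03877      0.1163
  eq            1.025      0.1279       2.425      0.5729
  solve Keq expr → x = 0.03877; check Q = 27.21
Then add 0.2156 M of M.
Step 2:
                    J           L           G           M
  init          1.025      0.1279       2.425      0.7885
  Δ           0.02401     0.04802    -0.02401    -0.07203
  eq            1.049      0.1759       2.401      0.7165
  solve Keq expr → x = -0.02401; check Q = 27.21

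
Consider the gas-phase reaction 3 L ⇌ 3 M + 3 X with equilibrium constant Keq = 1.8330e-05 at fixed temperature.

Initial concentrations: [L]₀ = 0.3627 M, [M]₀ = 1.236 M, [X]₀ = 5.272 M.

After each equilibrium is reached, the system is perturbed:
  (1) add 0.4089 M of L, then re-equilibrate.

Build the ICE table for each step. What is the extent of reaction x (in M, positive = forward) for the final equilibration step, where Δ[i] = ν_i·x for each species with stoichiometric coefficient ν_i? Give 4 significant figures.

x = 8.7960e-04 M

Q₀ = 5799 vs Keq = 1.8330e-05 ⇒ Q>K, reverse
Step 1:
                  L         M         X
  init       0.3627     1.236     5.272
  Δ           1.226    -1.226    -1.226
  eq          1.588   0.01035     4.046
  solve Keq expr → x = -0.4086; check Q = 1.8330e-05
Then add 0.4089 M of L.
Step 2:
                  L         M         X
  init        1.997   0.01035     4.046
  Δ       -0.002639  0.002639  0.002639
  eq          1.995   0.01299     4.049
  solve Keq expr → x = 8.7960e-04; check Q = 1.8330e-05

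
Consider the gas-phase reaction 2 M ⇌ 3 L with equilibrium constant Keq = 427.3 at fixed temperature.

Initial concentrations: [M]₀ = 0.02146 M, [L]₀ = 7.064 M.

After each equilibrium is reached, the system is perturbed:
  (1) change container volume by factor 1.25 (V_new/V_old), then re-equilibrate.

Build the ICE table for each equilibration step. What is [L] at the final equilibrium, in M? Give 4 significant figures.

[L]_eq = 4.892 M

Q₀ = 7.6541e+05 vs Keq = 427.3 ⇒ Q>K, reverse
Step 1:
                   M          L
  Initial    0.02146      7.064
  Change      0.6937     -1.041
  Equil       0.7152      6.023
  solve Keq expr → x = -0.3468; check Q = 427.3
Then change container volume by factor 1.25 (V_new/V_old).
Step 2:
                   M          L
  Initial     0.5721      4.819
  Change    -0.04872    0.07308
  Equil       0.5234      4.892
  solve Keq expr → x = 0.02436; check Q = 427.3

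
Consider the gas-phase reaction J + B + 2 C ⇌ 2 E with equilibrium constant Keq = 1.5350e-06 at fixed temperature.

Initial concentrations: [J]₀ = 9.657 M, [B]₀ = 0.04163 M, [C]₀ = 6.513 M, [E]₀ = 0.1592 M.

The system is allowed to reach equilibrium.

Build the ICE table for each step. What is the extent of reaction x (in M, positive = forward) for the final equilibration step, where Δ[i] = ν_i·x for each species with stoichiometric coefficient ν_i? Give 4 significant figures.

Q₀ = 0.001486 vs Keq = 1.5350e-06 ⇒ Q>K, reverse
Step 1:
                    J           B           C           E
  I             9.657     0.04163       6.513      0.1592
  C            0.0752      0.0752      0.1504     -0.1504
  E             9.732      0.1168       6.663    0.008803
  solve Keq expr → x = -0.0752; check Q = 1.5350e-06

x = -0.0752 M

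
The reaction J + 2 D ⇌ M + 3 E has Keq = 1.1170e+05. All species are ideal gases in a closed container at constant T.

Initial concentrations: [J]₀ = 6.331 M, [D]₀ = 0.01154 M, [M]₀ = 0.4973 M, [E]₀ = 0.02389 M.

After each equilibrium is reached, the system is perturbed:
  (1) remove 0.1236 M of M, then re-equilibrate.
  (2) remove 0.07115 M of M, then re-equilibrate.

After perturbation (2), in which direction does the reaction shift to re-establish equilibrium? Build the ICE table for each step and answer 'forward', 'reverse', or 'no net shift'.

Q₀ = 0.008042 vs Keq = 1.1170e+05 ⇒ Q<K, forward
Step 1:
                   J          D          M          E
  I            6.331    0.01154     0.4973    0.02389
  C        -0.005766   -0.01153   0.005766     0.0173
  E            6.325 7.0539e-06     0.5031    0.04119
  solve Keq expr → x = 0.005766; check Q = 1.1170e+05
Then remove 0.1236 M of M.
Step 2:
                   J          D          M          E
  I            6.325 7.0539e-06     0.3795    0.04119
  C       -4.6360e-07 -9.2721e-07 4.6360e-07 1.3908e-06
  E            6.325 6.1266e-06     0.3795    0.04119
  solve Keq expr → x = 4.6360e-07; check Q = 1.1170e+05
Then remove 0.07115 M of M.
Step 3:
                   J          D          M          E
  I            6.325 6.1266e-06     0.3083    0.04119
  C       -3.0199e-07 -6.0398e-07 3.0199e-07 9.0596e-07
  E            6.325 5.5227e-06     0.3083    0.04119
  solve Keq expr → x = 3.0199e-07; check Q = 1.1170e+05

Direction: forward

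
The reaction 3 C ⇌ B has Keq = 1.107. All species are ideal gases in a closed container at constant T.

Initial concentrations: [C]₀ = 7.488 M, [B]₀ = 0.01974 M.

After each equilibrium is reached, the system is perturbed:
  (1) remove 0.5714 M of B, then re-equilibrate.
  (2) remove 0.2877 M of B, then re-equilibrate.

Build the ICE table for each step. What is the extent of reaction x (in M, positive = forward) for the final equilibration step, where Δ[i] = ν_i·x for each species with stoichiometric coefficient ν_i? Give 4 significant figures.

Q₀ = 4.7016e-05 vs Keq = 1.107 ⇒ Q<K, forward
Step 1:
                    C           B
  Initial       7.488     0.01974
  Change        -6.25       2.083
  Equil         1.238       2.103
  solve Keq expr → x = 2.083; check Q = 1.107
Then remove 0.5714 M of B.
Step 2:
                    C           B
  Initial       1.238       1.532
  Change       -0.115     0.03833
  Equil         1.123        1.57
  solve Keq expr → x = 0.03833; check Q = 1.107
Then remove 0.2877 M of B.
Step 3:
                    C           B
  Initial       1.123       1.282
  Change     -0.06723     0.02241
  Equil         1.056       1.305
  solve Keq expr → x = 0.02241; check Q = 1.107

x = 0.02241 M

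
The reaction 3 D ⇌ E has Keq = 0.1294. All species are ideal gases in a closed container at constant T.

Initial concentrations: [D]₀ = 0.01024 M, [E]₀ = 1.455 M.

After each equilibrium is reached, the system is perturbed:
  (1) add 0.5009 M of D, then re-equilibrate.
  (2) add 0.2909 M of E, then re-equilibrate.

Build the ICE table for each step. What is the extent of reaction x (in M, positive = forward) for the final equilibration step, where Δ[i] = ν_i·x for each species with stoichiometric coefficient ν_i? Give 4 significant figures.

Q₀ = 1.3551e+06 vs Keq = 0.1294 ⇒ Q>K, reverse
Step 1:
                    D           E
  I           0.01024       1.455
  C             1.853     -0.6177
  E             1.863      0.8373
  solve Keq expr → x = -0.6177; check Q = 0.1294
Then add 0.5009 M of D.
Step 2:
                    D           E
  I             2.364      0.8373
  C           -0.4056      0.1352
  E             1.959      0.9725
  solve Keq expr → x = 0.1352; check Q = 0.1294
Then add 0.2909 M of E.
Step 3:
                    D           E
  I             1.959       1.263
  C              0.15    -0.04999
  E             2.109       1.213
  solve Keq expr → x = -0.04999; check Q = 0.1294

x = -0.04999 M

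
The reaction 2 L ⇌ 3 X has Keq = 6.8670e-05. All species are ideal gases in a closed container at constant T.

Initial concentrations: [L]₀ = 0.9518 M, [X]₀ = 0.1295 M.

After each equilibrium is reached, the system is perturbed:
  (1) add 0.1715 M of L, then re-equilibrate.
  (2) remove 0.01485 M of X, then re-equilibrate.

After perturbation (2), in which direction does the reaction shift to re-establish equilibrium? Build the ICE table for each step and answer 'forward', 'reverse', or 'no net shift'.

Direction: forward

Q₀ = 0.002397 vs Keq = 6.8670e-05 ⇒ Q>K, reverse
Step 1:
                    L           X
  init         0.9518      0.1295
  Δ           0.05884    -0.08826
  eq            1.011     0.04124
  solve Keq expr → x = -0.02942; check Q = 6.8670e-05
Then add 0.1715 M of L.
Step 2:
                    L           X
  init          1.182     0.04124
  Δ         -0.002977    0.004466
  eq            1.179     0.04571
  solve Keq expr → x = 0.001489; check Q = 6.8670e-05
Then remove 0.01485 M of X.
Step 3:
                    L           X
  init          1.179     0.03086
  Δ         -0.009732      0.0146
  eq            1.169     0.04545
  solve Keq expr → x = 0.004866; check Q = 6.8670e-05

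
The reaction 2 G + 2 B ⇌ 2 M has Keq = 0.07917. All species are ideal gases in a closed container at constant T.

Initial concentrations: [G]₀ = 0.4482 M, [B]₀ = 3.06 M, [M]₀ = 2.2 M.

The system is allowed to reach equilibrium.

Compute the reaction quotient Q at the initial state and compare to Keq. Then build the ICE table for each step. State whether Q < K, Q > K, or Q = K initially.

Q₀ = 2.573 vs Keq = 0.07917 ⇒ Q>K, reverse
Step 1:
                    G           B           M
  I            0.4482        3.06         2.2
  C            0.8182      0.8182     -0.8182
  E             1.266       3.878       1.382
  solve Keq expr → x = -0.4091; check Q = 0.07917

Q₀ = 2.573; Q > K (proceeds reverse)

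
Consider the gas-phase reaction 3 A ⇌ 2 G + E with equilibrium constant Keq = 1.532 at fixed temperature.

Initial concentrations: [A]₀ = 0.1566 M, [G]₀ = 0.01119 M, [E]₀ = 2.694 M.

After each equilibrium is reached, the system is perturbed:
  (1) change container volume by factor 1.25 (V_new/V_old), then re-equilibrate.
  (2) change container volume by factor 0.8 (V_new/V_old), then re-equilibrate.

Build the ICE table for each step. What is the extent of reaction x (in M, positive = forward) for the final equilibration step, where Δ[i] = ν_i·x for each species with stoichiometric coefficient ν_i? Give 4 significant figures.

x = 0 M

Q₀ = 0.08784 vs Keq = 1.532 ⇒ Q<K, forward
Step 1:
                   A          G          E
  Initial     0.1566    0.01119      2.694
  Change    -0.03254    0.02169    0.01085
  Equil       0.1241    0.03288      2.705
  solve Keq expr → x = 0.01085; check Q = 1.532
Then change container volume by factor 1.25 (V_new/V_old).
Step 2:
                   A          G          E
  Initial    0.09925    0.02631      2.164
  Change           0          0          0
  Equil      0.09925    0.02631      2.164
  solve Keq expr → x = 0; check Q = 1.532
Then change container volume by factor 0.8 (V_new/V_old).
Step 3:
                   A          G          E
  Initial     0.1241    0.03288      2.705
  Change           0          0          0
  Equil       0.1241    0.03288      2.705
  solve Keq expr → x = 0; check Q = 1.532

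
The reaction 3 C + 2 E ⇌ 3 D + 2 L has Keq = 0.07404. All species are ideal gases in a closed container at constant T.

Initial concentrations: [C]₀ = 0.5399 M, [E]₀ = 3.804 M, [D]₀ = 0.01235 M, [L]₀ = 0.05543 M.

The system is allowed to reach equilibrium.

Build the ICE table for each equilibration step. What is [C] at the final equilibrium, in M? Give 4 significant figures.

[C]_eq = 0.1734 M

Q₀ = 2.5414e-09 vs Keq = 0.07404 ⇒ Q<K, forward
Step 1:
                    C           E           D           L
  init         0.5399       3.804     0.01235     0.05543
  Δ           -0.3665     -0.2444      0.3665      0.2444
  eq           0.1734        3.56      0.3789      0.2998
  solve Keq expr → x = 0.1222; check Q = 0.07404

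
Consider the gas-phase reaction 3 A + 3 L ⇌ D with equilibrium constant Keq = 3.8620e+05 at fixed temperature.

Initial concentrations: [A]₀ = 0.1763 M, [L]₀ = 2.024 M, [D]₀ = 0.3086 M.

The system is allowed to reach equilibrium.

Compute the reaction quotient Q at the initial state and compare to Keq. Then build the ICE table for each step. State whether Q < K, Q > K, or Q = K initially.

Q₀ = 6.792; Q < K (proceeds forward)

Q₀ = 6.792 vs Keq = 3.8620e+05 ⇒ Q<K, forward
Step 1:
                   A          L          D
  Initial     0.1763      2.024     0.3086
  Change      -0.171     -0.171      0.057
  Equil     0.005299      1.853     0.3656
  solve Keq expr → x = 0.057; check Q = 3.8620e+05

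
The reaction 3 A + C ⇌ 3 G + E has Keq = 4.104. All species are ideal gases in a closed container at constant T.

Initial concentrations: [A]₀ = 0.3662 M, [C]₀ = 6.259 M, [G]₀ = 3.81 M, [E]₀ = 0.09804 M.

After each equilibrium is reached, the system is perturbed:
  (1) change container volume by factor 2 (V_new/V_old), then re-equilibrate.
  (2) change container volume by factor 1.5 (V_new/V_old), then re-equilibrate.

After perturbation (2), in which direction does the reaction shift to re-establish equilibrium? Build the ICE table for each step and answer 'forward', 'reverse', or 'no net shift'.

Direction: no net shift

Q₀ = 17.64 vs Keq = 4.104 ⇒ Q>K, reverse
Step 1:
                    A           C           G           E
  init         0.3662       6.259        3.81     0.09804
  Δ            0.1185     0.03951     -0.1185    -0.03951
  eq           0.4847       6.299       3.691     0.05853
  solve Keq expr → x = -0.03951; check Q = 4.104
Then change container volume by factor 2 (V_new/V_old).
Step 2:
                    A           C           G           E
  init         0.2424       3.149       1.846     0.02926
  Δ                 0           0           0           0
  eq           0.2424       3.149       1.846     0.02926
  solve Keq expr → x = 0; check Q = 4.104
Then change container volume by factor 1.5 (V_new/V_old).
Step 3:
                    A           C           G           E
  init         0.1616         2.1        1.23     0.01951
  Δ                 0           0           0           0
  eq           0.1616         2.1        1.23     0.01951
  solve Keq expr → x = 0; check Q = 4.104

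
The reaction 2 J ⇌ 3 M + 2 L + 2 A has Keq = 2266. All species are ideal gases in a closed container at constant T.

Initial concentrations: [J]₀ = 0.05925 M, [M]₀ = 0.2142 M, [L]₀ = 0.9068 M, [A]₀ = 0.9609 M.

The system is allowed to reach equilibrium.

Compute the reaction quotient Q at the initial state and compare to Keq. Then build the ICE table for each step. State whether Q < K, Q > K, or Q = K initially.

Q₀ = 2.125; Q < K (proceeds forward)

Q₀ = 2.125 vs Keq = 2266 ⇒ Q<K, forward
Step 1:
                   J          M          L          A
  Initial    0.05925     0.2142     0.9068     0.9609
  Change     -0.0559    0.08386     0.0559     0.0559
  Equil     0.003346     0.2981     0.9627      1.017
  solve Keq expr → x = 0.02795; check Q = 2266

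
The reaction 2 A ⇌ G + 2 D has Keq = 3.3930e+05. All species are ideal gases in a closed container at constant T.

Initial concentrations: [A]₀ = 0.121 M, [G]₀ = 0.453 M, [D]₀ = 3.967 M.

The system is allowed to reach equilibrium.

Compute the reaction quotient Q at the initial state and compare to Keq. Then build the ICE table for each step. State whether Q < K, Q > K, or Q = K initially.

Q₀ = 486.9; Q < K (proceeds forward)

Q₀ = 486.9 vs Keq = 3.3930e+05 ⇒ Q<K, forward
Step 1:
                  A         G         D
  init        0.121     0.453     3.967
  Δ          -0.116   0.05799     0.116
  eq       0.005011     0.511     4.083
  solve Keq expr → x = 0.05799; check Q = 3.3930e+05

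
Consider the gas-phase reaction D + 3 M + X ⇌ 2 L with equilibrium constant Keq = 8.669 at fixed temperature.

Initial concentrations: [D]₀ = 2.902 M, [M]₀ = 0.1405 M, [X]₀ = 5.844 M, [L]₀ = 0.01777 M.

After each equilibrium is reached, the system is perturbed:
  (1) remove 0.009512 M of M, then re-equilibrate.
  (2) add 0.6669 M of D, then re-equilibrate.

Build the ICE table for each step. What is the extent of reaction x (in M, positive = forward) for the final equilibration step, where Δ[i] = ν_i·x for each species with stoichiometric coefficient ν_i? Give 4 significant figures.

x = 6.7721e-04 M

Q₀ = 0.006713 vs Keq = 8.669 ⇒ Q<K, forward
Step 1:
                   D          M          X          L
  I            2.902     0.1405      5.844    0.01777
  C          -0.0344    -0.1032    -0.0344     0.0688
  E            2.868     0.0373       5.81    0.08657
  solve Keq expr → x = 0.0344; check Q = 8.669
Then remove 0.009512 M of M.
Step 2:
                   D          M          X          L
  I            2.868    0.02779       5.81    0.08657
  C         0.002652   0.007956   0.002652  -0.005304
  E             2.87    0.03574      5.812    0.08127
  solve Keq expr → x = -0.002652; check Q = 8.669
Then add 0.6669 M of D.
Step 3:
                   D          M          X          L
  I            3.537    0.03574      5.812    0.08127
  C       -6.7721e-04  -0.002032 -6.7721e-04   0.001354
  E            3.536    0.03371      5.812    0.08262
  solve Keq expr → x = 6.7721e-04; check Q = 8.669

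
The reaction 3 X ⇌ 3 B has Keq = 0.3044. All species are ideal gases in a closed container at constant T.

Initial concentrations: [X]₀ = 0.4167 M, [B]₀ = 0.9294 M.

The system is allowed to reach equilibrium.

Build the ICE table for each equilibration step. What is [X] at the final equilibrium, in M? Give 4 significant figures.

Q₀ = 11.1 vs Keq = 0.3044 ⇒ Q>K, reverse
Step 1:
                   X          B
  Initial     0.4167     0.9294
  Change      0.3881    -0.3881
  Equil       0.8048     0.5413
  solve Keq expr → x = -0.1294; check Q = 0.3044

[X]_eq = 0.8048 M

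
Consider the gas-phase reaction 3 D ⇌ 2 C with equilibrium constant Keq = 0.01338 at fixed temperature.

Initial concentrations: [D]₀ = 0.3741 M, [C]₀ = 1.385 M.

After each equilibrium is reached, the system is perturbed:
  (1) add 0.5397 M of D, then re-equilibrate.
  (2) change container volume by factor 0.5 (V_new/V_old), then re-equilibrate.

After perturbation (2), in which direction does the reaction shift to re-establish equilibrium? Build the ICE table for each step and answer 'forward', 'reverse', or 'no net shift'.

Direction: forward

Q₀ = 36.64 vs Keq = 0.01338 ⇒ Q>K, reverse
Step 1:
                  D         C
  Initial    0.3741     1.385
  Change      1.597    -1.065
  Equil       1.971    0.3202
  solve Keq expr → x = -0.5324; check Q = 0.01338
Then add 0.5397 M of D.
Step 2:
                  D         C
  Initial     2.511    0.3202
  Change    -0.1494   0.09963
  Equil       2.362    0.4198
  solve Keq expr → x = 0.04982; check Q = 0.01338
Then change container volume by factor 0.5 (V_new/V_old).
Step 3:
                  D         C
  Initial     4.723    0.8396
  Change    -0.3354    0.2236
  Equil       4.388     1.063
  solve Keq expr → x = 0.1118; check Q = 0.01338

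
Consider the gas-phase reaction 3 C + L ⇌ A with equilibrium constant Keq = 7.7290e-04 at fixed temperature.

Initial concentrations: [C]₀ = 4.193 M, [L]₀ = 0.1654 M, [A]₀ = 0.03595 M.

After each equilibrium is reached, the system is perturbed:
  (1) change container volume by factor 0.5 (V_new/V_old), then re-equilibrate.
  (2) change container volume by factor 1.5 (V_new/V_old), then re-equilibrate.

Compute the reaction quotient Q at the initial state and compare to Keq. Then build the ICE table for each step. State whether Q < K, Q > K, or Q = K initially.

Q₀ = 0.002948 vs Keq = 7.7290e-04 ⇒ Q>K, reverse
Step 1:
                  C         L         A
  Initial     4.193    0.1654   0.03595
  Change    0.07364   0.02455  -0.02455
  Equil       4.267    0.1899    0.0114
  solve Keq expr → x = -0.02455; check Q = 7.7290e-04
Then change container volume by factor 0.5 (V_new/V_old).
Step 2:
                  C         L         A
  Initial     8.533    0.3799   0.02281
  Change     -0.296  -0.09868   0.09868
  Equil       8.237    0.2812    0.1215
  solve Keq expr → x = 0.09868; check Q = 7.7290e-04
Then change container volume by factor 1.5 (V_new/V_old).
Step 3:
                  C         L         A
  Initial     5.492    0.1875   0.08099
  Change      0.145   0.04835  -0.04835
  Equil       5.637    0.2358   0.03264
  solve Keq expr → x = -0.04835; check Q = 7.7290e-04

Q₀ = 0.002948; Q > K (proceeds reverse)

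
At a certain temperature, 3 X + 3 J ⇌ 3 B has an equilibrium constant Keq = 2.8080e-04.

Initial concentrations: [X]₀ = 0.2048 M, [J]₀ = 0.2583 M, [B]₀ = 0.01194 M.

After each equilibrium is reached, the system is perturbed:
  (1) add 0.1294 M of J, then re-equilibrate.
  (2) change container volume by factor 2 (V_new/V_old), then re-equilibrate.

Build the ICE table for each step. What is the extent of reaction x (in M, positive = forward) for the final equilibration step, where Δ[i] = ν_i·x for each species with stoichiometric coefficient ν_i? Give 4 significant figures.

x = -4.4562e-04 M

Q₀ = 0.0115 vs Keq = 2.8080e-04 ⇒ Q>K, reverse
Step 1:
                   X          J          B
  Initial     0.2048     0.2583    0.01194
  Change    0.008222   0.008222  -0.008222
  Equil        0.213     0.2665   0.003718
  solve Keq expr → x = -0.002741; check Q = 2.8080e-04
Then add 0.1294 M of J.
Step 2:
                   X          J          B
  Initial      0.213     0.3959   0.003718
  Change   -0.001736  -0.001736   0.001736
  Equil       0.2113     0.3942   0.005454
  solve Keq expr → x = 5.7868e-04; check Q = 2.8080e-04
Then change container volume by factor 2 (V_new/V_old).
Step 3:
                   X          J          B
  Initial     0.1056     0.1971   0.002727
  Change    0.001337   0.001337  -0.001337
  Equil        0.107     0.1984    0.00139
  solve Keq expr → x = -4.4562e-04; check Q = 2.8080e-04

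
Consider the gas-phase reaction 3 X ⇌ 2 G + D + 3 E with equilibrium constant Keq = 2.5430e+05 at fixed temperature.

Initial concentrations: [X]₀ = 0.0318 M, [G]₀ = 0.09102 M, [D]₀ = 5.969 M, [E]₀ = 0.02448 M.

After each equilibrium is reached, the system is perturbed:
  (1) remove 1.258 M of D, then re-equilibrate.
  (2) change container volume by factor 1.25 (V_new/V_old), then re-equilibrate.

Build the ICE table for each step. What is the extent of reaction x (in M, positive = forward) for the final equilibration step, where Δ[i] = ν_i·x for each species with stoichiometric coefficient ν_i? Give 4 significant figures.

Q₀ = 0.02256 vs Keq = 2.5430e+05 ⇒ Q<K, forward
Step 1:
                    X           G           D           E
  I            0.0318     0.09102       5.969     0.02448
  C          -0.03143     0.02095     0.01048     0.03143
  E        3.7209e-04       0.112       5.979     0.05591
  solve Keq expr → x = 0.01048; check Q = 2.5430e+05
Then remove 1.258 M of D.
Step 2:
                    X           G           D           E
  I        3.7209e-04       0.112       4.721     0.05591
  C       -2.7963e-05  1.8642e-05  9.3211e-06  2.7963e-05
  E        3.4413e-04       0.112       4.721     0.05594
  solve Keq expr → x = 9.3211e-06; check Q = 2.5430e+05
Then change container volume by factor 1.25 (V_new/V_old).
Step 3:
                    X           G           D           E
  I        2.7530e-04     0.08959       3.777     0.04475
  C       -5.4731e-05  3.6487e-05  1.8244e-05  5.4731e-05
  E        2.2057e-04     0.08963       3.777      0.0448
  solve Keq expr → x = 1.8244e-05; check Q = 2.5430e+05

x = 1.8244e-05 M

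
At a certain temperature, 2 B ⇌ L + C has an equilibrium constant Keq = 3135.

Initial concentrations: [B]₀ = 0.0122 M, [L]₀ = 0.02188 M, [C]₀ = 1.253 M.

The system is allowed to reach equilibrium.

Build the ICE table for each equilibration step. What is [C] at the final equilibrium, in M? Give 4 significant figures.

[C]_eq = 1.257 M

Q₀ = 184.2 vs Keq = 3135 ⇒ Q<K, forward
Step 1:
                  B         L         C
  I          0.0122   0.02188     1.253
  C       -0.008949  0.004474  0.004474
  E        0.003251   0.02635     1.257
  solve Keq expr → x = 0.004474; check Q = 3135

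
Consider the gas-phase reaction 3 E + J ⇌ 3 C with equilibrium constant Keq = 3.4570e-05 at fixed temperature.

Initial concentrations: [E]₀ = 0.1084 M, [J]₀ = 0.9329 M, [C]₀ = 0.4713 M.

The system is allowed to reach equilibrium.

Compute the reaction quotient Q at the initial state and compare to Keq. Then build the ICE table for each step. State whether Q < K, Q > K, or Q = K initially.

Q₀ = 88.1; Q > K (proceeds reverse)

Q₀ = 88.1 vs Keq = 3.4570e-05 ⇒ Q>K, reverse
Step 1:
                   E          J          C
  Initial     0.1084     0.9329     0.4713
  Change      0.4525     0.1508    -0.4525
  Equil       0.5609      1.084    0.01877
  solve Keq expr → x = -0.1508; check Q = 3.4570e-05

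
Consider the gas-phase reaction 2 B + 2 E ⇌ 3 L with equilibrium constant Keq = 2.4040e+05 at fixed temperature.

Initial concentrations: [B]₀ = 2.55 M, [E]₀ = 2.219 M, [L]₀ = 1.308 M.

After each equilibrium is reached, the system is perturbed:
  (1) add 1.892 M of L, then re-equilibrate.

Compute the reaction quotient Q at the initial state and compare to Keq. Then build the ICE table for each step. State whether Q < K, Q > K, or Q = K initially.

Q₀ = 0.06989 vs Keq = 2.4040e+05 ⇒ Q<K, forward
Step 1:
                  B         E         L
  init         2.55     2.219     1.308
  Δ          -2.167    -2.167     3.251
  eq         0.3829   0.05185     4.559
  solve Keq expr → x = 1.084; check Q = 2.4040e+05
Then add 1.892 M of L.
Step 2:
                  B         E         L
  init       0.3829   0.05185     6.451
  Δ         0.02856   0.02856  -0.04284
  eq         0.4114   0.08041     6.408
  solve Keq expr → x = -0.01428; check Q = 2.4040e+05

Q₀ = 0.06989; Q < K (proceeds forward)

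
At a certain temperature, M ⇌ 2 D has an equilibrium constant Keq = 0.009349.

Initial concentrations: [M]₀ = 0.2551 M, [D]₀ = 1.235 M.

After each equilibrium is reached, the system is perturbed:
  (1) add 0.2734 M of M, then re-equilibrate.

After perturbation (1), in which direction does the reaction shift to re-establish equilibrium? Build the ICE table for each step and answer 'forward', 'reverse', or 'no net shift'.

Direction: forward

Q₀ = 5.979 vs Keq = 0.009349 ⇒ Q>K, reverse
Step 1:
                  M         D
  init       0.2551     1.235
  Δ          0.5735    -1.147
  eq         0.8286   0.08801
  solve Keq expr → x = -0.5735; check Q = 0.009349
Then add 0.2734 M of M.
Step 2:
                  M         D
  init        1.102   0.08801
  Δ       -0.006592   0.01318
  eq          1.095    0.1012
  solve Keq expr → x = 0.006592; check Q = 0.009349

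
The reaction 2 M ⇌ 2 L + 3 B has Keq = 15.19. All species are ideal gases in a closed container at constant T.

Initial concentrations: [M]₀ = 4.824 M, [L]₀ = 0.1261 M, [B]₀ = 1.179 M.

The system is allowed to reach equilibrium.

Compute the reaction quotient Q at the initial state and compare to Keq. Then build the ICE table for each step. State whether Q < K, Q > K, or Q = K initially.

Q₀ = 0.00112; Q < K (proceeds forward)

Q₀ = 0.00112 vs Keq = 15.19 ⇒ Q<K, forward
Step 1:
                  M         L         B
  I           4.824    0.1261     1.179
  C          -1.648     1.648     2.472
  E           3.176     1.774     3.651
  solve Keq expr → x = 0.824; check Q = 15.19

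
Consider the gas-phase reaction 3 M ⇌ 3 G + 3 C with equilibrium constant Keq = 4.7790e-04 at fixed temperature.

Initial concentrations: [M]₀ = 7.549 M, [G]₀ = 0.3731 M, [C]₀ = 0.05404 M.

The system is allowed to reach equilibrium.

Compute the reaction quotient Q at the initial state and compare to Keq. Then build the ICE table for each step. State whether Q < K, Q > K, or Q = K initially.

Q₀ = 1.9053e-08; Q < K (proceeds forward)

Q₀ = 1.9053e-08 vs Keq = 4.7790e-04 ⇒ Q<K, forward
Step 1:
                   M          G          C
  I            7.549     0.3731    0.05404
  C          -0.5435     0.5435     0.5435
  E            7.005     0.9166     0.5975
  solve Keq expr → x = 0.1812; check Q = 4.7790e-04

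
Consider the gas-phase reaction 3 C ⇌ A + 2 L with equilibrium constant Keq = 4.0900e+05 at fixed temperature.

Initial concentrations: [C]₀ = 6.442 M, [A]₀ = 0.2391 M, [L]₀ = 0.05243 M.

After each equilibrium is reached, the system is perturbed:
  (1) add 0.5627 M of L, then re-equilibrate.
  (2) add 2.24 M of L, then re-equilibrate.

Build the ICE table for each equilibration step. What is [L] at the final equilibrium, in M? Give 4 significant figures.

Q₀ = 2.4585e-06 vs Keq = 4.0900e+05 ⇒ Q<K, forward
Step 1:
                  C         A         L
  Initial     6.442    0.2391   0.05243
  Change     -6.394     2.131     4.263
  Equil     0.04761     2.371     4.315
  solve Keq expr → x = 2.131; check Q = 4.0900e+05
Then add 0.5627 M of L.
Step 2:
                  C         A         L
  Initial   0.04761     2.371     4.878
  Change   0.004025 -0.001342 -0.002683
  Equil     0.05164     2.369     4.875
  solve Keq expr → x = -0.001342; check Q = 4.0900e+05
Then add 2.24 M of L.
Step 3:
                  C         A         L
  Initial   0.05164     2.369     7.115
  Change     0.0147 -0.004898 -0.009797
  Equil     0.06633     2.364     7.106
  solve Keq expr → x = -0.004898; check Q = 4.0900e+05

[L]_eq = 7.106 M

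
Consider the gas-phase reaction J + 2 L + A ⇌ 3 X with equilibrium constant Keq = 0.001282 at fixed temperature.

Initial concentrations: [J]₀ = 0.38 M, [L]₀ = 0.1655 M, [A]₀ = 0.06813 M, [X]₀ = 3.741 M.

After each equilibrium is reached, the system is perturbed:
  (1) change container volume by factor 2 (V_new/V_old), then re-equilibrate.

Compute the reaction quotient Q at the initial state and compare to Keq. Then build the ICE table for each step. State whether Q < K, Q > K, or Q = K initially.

Q₀ = 7.3832e+04; Q > K (proceeds reverse)

Q₀ = 7.3832e+04 vs Keq = 0.001282 ⇒ Q>K, reverse
Step 1:
                  J         L         A         X
  init         0.38    0.1655   0.06813     3.741
  Δ           1.164     2.329     1.164    -3.493
  eq          1.544     2.494     1.233    0.2476
  solve Keq expr → x = -1.164; check Q = 0.001282
Then change container volume by factor 2 (V_new/V_old).
Step 2:
                  J         L         A         X
  init       0.7722     1.247    0.6163    0.1238
  Δ         0.00798   0.01596   0.00798  -0.02394
  eq         0.7802     1.263    0.6243   0.09988
  solve Keq expr → x = -0.00798; check Q = 0.001282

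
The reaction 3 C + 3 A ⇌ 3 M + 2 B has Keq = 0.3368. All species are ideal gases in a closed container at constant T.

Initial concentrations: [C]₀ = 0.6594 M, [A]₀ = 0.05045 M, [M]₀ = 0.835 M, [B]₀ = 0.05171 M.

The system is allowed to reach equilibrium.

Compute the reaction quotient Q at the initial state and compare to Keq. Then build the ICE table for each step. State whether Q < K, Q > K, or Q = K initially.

Q₀ = 42.28 vs Keq = 0.3368 ⇒ Q>K, reverse
Step 1:
                   C          A          M          B
  I           0.6594    0.05045      0.835    0.05171
  C          0.05258    0.05258   -0.05258   -0.03505
  E            0.712      0.103     0.7824    0.01666
  solve Keq expr → x = -0.01753; check Q = 0.3368

Q₀ = 42.28; Q > K (proceeds reverse)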